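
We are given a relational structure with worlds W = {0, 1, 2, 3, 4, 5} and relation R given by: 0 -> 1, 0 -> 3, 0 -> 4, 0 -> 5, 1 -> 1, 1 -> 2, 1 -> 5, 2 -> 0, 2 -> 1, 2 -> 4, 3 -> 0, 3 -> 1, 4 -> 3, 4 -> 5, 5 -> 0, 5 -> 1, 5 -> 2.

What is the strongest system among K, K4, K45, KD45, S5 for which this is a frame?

Transitive (axiom 4): no — 0 R 1 and 1 R 2, but not 0 R 2.
Euclidean (axiom 5): no — 0 R 1 and 0 R 3, but not 1 R 3.
Serial (axiom D): yes — every world has a successor (e.g. 0 R 1).
Reflexive (axiom T): no — 0 is not related to itself.
So F validates K; K4 would additionally require R to be transitive. The strongest is K.

K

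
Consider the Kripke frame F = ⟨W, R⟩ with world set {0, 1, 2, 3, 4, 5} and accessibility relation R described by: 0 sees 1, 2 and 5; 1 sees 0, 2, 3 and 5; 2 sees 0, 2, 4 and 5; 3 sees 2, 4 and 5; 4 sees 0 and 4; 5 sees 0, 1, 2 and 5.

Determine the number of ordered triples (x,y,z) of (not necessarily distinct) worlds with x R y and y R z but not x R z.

Enumerating: (0,1,0), (0,1,3), (0,2,0), (0,2,4), (0,5,0), (1,0,1), (1,2,4), (1,3,4), (1,5,1), (2,0,1), (2,5,1), (3,2,0), … and 8 more.
Total: 20.

20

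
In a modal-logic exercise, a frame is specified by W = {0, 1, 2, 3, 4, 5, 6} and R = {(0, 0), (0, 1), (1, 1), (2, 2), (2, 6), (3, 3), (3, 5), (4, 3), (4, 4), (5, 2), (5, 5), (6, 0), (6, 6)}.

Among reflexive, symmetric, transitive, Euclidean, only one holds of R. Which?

Reflexive: yes — every world is R-related to itself.
Symmetric: no — 0 R 1 but not 1 R 0.
Transitive: no — 2 R 6 and 6 R 0, but not 2 R 0.
Euclidean: no — 0 R 1 and 0 R 0, but not 1 R 0.
Only reflexive holds.

reflexive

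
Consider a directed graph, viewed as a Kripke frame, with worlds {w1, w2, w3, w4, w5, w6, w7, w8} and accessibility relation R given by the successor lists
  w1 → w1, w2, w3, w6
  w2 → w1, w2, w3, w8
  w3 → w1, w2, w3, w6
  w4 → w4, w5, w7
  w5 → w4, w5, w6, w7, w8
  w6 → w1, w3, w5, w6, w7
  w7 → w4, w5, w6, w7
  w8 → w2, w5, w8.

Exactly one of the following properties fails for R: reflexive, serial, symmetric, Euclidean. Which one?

Euclidean

Reflexive: yes — every world is R-related to itself.
Serial: yes — every world has a successor (e.g. w1 R w1).
Symmetric: yes — every pair in R has its reverse in R.
Euclidean: no — w1 R w2 and w1 R w6, but not w2 R w6.
Only Euclidean fails.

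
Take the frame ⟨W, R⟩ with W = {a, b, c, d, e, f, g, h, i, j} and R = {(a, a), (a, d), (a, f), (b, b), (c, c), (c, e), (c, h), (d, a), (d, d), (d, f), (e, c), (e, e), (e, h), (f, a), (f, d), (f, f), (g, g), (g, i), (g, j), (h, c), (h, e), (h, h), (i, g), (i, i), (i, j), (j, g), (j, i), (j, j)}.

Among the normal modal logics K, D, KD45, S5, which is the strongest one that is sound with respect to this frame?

Serial (axiom D): yes — every world has a successor (e.g. a R a).
Euclidean (axiom 5): yes — any two successors of a common world are R-related.
Transitive (axiom 4): yes — every two-step R-path is closed by a direct edge.
Reflexive (axiom T): yes — every world is R-related to itself.
So F validates K, D, KD45, S5. The strongest is S5.

S5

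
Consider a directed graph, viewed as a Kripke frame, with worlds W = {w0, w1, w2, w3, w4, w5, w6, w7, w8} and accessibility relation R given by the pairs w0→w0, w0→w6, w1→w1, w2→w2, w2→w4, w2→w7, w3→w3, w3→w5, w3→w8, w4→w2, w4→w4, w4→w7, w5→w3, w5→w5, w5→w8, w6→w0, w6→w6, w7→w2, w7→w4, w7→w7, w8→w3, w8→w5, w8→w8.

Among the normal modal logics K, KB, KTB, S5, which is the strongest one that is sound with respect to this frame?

Symmetric (axiom B): yes — every pair in R has its reverse in R.
Reflexive (axiom T): yes — every world is R-related to itself.
Euclidean (axiom 5): yes — any two successors of a common world are R-related.
So F validates K, KB, KTB, S5. The strongest is S5.

S5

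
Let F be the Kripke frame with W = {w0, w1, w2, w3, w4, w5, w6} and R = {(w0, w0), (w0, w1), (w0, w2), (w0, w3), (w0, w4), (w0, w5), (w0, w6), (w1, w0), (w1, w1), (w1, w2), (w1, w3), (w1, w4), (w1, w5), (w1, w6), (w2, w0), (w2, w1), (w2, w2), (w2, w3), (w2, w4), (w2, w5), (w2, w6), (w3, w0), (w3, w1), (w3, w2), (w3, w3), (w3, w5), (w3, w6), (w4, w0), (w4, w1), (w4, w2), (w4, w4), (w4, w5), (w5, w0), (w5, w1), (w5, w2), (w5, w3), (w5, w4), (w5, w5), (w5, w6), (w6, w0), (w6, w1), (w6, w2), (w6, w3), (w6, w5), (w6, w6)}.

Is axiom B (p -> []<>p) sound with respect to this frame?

Axiom B corresponds to the accessibility relation being symmetric.
Symmetric: yes — every pair in R has its reverse in R.

Yes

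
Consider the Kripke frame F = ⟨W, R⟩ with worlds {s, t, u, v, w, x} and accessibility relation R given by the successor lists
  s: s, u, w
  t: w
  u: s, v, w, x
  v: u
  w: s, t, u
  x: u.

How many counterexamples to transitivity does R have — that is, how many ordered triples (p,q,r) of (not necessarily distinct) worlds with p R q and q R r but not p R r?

24

Enumerating: (s,u,v), (s,u,x), (s,w,t), (t,w,s), (t,w,t), (t,w,u), (u,s,u), (u,v,u), (u,w,t), (u,w,u), (u,x,u), (v,u,s), … and 12 more.
Total: 24.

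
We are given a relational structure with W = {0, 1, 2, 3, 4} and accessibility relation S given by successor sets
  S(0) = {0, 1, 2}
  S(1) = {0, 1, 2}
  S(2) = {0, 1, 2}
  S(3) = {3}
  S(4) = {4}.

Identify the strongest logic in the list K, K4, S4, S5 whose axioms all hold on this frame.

S5

Transitive (axiom 4): yes — every two-step S-path is closed by a direct edge.
Reflexive (axiom T): yes — every world is S-related to itself.
Euclidean (axiom 5): yes — any two successors of a common world are S-related.
So F validates K, K4, S4, S5. The strongest is S5.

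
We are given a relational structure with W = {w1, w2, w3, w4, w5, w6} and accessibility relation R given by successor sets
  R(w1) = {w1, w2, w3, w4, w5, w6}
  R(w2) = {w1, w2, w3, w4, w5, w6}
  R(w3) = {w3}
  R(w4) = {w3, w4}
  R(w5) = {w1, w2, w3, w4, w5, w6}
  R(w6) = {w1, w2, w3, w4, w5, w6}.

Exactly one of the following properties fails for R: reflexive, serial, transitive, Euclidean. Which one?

Euclidean

Reflexive: yes — every world is R-related to itself.
Serial: yes — every world has a successor (e.g. w1 R w1).
Transitive: yes — every two-step R-path is closed by a direct edge.
Euclidean: no — w1 R w3 and w1 R w2, but not w3 R w2.
Only Euclidean fails.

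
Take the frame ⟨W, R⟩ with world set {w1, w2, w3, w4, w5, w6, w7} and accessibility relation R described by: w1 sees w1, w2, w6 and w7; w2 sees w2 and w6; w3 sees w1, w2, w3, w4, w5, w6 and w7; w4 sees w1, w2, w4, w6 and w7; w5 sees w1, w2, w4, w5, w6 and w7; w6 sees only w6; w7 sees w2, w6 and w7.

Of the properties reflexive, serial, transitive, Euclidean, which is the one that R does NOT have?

Reflexive: yes — every world is R-related to itself.
Serial: yes — every world has a successor (e.g. w1 R w1).
Transitive: yes — every two-step R-path is closed by a direct edge.
Euclidean: no — w1 R w2 and w1 R w7, but not w2 R w7.
Only Euclidean fails.

Euclidean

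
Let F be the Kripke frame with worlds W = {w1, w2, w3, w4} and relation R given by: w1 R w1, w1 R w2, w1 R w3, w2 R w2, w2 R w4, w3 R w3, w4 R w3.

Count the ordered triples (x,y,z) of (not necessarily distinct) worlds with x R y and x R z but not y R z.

6

Enumerating: (w1,w2,w1), (w1,w2,w3), (w1,w3,w1), (w1,w3,w2), (w2,w4,w2), (w2,w4,w4).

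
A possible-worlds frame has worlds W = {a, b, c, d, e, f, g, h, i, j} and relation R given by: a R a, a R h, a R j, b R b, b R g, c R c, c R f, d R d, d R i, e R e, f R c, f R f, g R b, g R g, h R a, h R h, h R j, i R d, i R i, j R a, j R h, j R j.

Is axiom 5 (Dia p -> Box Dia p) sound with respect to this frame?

By correspondence theory, 5 is valid on a frame iff R is Euclidean.
Euclidean: yes — any two successors of a common world are R-related.

Yes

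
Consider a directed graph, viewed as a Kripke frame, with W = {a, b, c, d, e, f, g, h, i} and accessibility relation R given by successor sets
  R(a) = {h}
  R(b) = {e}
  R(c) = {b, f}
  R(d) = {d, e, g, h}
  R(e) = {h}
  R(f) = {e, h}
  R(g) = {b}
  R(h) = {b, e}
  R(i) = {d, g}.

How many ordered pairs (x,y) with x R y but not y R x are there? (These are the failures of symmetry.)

13

Enumerating: (a,h), (b,e), (c,b), (c,f), (d,e), (d,g), (d,h), (f,e), (f,h), (g,b), (h,b), (i,d), (i,g).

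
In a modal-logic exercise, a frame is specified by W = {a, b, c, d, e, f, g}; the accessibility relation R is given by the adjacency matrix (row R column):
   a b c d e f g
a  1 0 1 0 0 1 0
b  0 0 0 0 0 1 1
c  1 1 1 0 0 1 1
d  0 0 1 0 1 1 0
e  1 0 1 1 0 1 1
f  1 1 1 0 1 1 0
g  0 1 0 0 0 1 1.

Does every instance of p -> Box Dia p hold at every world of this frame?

No

The schema B characterises exactly the symmetric frames.
Symmetric: no — c R b but not b R c.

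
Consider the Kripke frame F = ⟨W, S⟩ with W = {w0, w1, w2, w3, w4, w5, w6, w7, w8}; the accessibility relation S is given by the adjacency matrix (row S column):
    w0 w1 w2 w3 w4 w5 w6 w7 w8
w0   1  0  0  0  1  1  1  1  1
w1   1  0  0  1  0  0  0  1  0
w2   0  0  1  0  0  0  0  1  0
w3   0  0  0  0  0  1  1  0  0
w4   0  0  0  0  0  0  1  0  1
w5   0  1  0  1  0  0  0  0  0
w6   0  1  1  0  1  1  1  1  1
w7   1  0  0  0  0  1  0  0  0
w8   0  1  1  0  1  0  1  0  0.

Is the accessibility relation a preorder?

Reflexive: no — w1 is not related to itself.
Transitive: no — w0 S w5 and w5 S w1, but not w0 S w1.
So S is not a preorder.

No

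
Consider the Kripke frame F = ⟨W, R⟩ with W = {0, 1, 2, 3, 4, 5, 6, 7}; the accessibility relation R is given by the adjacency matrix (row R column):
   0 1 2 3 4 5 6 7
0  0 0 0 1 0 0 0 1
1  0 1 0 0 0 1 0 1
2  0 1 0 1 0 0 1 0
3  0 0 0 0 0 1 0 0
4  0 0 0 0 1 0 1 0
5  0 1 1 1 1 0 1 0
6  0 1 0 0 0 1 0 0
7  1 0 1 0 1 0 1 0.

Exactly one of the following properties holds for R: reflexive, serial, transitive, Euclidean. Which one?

Reflexive: no — 0 is not related to itself.
Serial: yes — every world has a successor (e.g. 0 R 3).
Transitive: no — 0 R 3 and 3 R 5, but not 0 R 5.
Euclidean: no — 0 R 3 and 0 R 7, but not 3 R 7.
Only serial holds.

serial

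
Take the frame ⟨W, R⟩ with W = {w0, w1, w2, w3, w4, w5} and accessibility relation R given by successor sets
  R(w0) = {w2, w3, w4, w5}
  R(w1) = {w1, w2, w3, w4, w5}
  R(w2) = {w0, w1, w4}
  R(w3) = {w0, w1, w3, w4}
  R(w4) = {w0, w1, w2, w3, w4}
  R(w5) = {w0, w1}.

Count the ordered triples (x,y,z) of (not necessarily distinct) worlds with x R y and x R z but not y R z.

Enumerating: (w0,w2,w2), (w0,w2,w3), (w0,w2,w5), (w0,w3,w2), (w0,w3,w5), (w0,w4,w5), (w0,w5,w2), (w0,w5,w3), (w0,w5,w4), (w0,w5,w5), (w1,w2,w2), (w1,w2,w3), … and 23 more.
Total: 35.

35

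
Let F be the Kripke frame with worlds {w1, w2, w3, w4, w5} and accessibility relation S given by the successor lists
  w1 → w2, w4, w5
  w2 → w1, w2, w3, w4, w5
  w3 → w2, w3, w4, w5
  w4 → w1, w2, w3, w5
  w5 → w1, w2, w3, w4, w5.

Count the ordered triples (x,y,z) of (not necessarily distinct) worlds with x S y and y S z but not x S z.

13

Enumerating: (w1,w2,w1), (w1,w2,w3), (w1,w4,w1), (w1,w4,w3), (w1,w5,w1), (w1,w5,w3), (w3,w2,w1), (w3,w4,w1), (w3,w5,w1), (w4,w1,w4), (w4,w2,w4), (w4,w3,w4), (w4,w5,w4).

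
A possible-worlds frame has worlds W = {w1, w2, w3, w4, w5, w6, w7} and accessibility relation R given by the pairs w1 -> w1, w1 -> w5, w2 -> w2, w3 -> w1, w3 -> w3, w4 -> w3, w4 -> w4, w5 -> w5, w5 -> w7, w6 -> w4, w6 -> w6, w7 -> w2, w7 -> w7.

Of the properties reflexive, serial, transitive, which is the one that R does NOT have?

Reflexive: yes — every world is R-related to itself.
Serial: yes — every world has a successor (e.g. w1 R w1).
Transitive: no — w1 R w5 and w5 R w7, but not w1 R w7.
Only transitive fails.

transitive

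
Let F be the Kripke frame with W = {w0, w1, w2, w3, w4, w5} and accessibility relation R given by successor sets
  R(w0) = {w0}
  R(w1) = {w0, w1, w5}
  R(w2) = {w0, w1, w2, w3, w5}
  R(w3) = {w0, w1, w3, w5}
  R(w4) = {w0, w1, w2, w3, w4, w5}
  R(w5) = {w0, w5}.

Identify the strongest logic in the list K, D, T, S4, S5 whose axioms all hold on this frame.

S4

Serial (axiom D): yes — every world has a successor (e.g. w0 R w0).
Reflexive (axiom T): yes — every world is R-related to itself.
Transitive (axiom 4): yes — every two-step R-path is closed by a direct edge.
Euclidean (axiom 5): no — w1 R w0 and w1 R w5, but not w0 R w5.
So F validates K, D, T, S4; S5 would additionally require R to be Euclidean. The strongest is S4.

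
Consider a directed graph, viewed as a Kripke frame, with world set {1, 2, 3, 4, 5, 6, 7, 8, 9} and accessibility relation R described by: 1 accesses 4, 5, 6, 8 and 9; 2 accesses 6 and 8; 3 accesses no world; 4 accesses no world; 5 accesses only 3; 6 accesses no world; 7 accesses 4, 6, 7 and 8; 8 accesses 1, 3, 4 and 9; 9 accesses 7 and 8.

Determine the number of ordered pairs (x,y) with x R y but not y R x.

Enumerating: (1,4), (1,5), (1,6), (1,9), (2,6), (2,8), (5,3), (7,4), (7,6), (7,8), (8,3), (8,4), (9,7).

13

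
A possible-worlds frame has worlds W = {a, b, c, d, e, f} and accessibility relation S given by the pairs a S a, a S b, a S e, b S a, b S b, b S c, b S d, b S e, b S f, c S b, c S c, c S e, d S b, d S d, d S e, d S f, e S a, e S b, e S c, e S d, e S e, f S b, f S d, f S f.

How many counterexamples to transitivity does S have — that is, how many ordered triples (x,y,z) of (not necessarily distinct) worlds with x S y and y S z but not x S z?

20

Enumerating: (a,b,c), (a,b,d), (a,b,f), (a,e,c), (a,e,d), (c,b,a), (c,b,d), (c,b,f), (c,e,a), (c,e,d), (d,b,a), (d,b,c), … and 8 more.
Total: 20.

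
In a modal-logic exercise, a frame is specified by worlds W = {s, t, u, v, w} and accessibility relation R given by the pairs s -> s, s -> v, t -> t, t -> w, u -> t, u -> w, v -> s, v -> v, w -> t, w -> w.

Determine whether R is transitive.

Transitive: yes — every two-step R-path is closed by a direct edge.

Yes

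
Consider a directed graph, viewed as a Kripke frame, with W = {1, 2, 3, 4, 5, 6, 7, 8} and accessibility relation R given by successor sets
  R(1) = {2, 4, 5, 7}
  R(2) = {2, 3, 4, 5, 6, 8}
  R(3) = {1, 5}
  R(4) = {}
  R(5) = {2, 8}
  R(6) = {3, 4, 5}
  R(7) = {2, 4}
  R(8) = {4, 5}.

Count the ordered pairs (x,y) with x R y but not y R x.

16

Enumerating: (1,2), (1,4), (1,5), (1,7), (2,3), (2,4), (2,6), (2,8), (3,1), (3,5), (6,3), (6,4), (6,5), (7,2), (7,4), (8,4).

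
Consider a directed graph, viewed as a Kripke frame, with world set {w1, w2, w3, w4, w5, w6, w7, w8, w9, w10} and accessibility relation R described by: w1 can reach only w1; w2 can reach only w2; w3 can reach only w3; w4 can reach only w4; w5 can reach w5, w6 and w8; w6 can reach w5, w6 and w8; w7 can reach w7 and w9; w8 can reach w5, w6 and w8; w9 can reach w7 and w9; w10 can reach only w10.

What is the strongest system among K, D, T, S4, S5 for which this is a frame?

S5

Serial (axiom D): yes — every world has a successor (e.g. w1 R w1).
Reflexive (axiom T): yes — every world is R-related to itself.
Transitive (axiom 4): yes — every two-step R-path is closed by a direct edge.
Euclidean (axiom 5): yes — any two successors of a common world are R-related.
So F validates K, D, T, S4, S5. The strongest is S5.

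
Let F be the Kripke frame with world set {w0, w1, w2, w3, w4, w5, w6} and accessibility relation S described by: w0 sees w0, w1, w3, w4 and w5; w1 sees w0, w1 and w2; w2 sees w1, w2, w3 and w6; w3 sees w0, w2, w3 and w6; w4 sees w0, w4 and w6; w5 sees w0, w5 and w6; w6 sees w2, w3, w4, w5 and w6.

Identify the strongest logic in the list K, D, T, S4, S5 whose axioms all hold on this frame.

T

Serial (axiom D): yes — every world has a successor (e.g. w0 S w0).
Reflexive (axiom T): yes — every world is S-related to itself.
Transitive (axiom 4): no — w0 S w1 and w1 S w2, but not w0 S w2.
Euclidean (axiom 5): no — w0 S w1 and w0 S w3, but not w1 S w3.
So F validates K, D, T; S4 would additionally require S to be transitive. The strongest is T.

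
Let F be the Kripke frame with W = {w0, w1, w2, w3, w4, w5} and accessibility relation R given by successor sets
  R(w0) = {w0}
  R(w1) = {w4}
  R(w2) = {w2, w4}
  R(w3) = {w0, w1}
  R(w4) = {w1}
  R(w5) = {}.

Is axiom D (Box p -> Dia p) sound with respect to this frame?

No

The schema D characterises exactly the serial frames.
Serial: no — w5 has no R-successor.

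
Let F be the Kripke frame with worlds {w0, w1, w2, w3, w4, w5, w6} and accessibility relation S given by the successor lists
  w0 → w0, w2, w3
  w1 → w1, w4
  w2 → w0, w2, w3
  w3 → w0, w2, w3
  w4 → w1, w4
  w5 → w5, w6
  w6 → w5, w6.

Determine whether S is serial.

Yes

Serial: yes — every world has a successor (e.g. w0 S w0).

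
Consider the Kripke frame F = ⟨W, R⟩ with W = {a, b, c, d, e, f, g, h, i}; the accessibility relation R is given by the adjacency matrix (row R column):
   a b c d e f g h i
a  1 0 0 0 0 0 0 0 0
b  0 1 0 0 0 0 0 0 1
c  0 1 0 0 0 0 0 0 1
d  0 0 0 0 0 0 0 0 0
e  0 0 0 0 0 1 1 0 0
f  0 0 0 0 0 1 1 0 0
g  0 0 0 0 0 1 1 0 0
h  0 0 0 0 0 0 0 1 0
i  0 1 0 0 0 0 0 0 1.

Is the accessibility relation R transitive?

Yes

Transitive: yes — every two-step R-path is closed by a direct edge.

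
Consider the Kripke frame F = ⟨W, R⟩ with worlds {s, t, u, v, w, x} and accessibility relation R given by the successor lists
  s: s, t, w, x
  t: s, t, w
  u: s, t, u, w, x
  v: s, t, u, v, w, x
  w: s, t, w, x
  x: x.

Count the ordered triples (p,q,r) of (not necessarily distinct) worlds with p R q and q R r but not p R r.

Enumerating: (t,s,x), (t,w,x).

2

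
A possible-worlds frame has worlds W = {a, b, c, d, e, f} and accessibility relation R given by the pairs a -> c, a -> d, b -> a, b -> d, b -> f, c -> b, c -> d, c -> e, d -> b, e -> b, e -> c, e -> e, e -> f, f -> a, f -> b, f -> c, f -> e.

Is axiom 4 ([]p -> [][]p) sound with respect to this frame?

By correspondence theory, 4 is valid on a frame iff R is transitive.
Transitive: no — a R c and c R b, but not a R b.

No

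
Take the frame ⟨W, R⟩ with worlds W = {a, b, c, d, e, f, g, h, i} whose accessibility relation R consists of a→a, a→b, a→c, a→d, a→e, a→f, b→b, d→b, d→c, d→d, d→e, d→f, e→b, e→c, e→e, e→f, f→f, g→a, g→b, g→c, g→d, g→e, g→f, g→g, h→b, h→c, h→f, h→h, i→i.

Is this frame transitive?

Transitive: yes — every two-step R-path is closed by a direct edge.

Yes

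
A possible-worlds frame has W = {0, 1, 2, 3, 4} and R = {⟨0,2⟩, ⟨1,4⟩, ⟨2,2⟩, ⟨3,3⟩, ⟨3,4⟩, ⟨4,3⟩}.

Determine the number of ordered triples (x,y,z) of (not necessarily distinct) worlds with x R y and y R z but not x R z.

2

Enumerating: (1,4,3), (4,3,4).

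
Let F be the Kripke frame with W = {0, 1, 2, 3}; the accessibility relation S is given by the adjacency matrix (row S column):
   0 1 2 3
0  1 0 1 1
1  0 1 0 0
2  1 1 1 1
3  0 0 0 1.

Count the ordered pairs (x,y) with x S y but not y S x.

Enumerating: (0,3), (2,1), (2,3).

3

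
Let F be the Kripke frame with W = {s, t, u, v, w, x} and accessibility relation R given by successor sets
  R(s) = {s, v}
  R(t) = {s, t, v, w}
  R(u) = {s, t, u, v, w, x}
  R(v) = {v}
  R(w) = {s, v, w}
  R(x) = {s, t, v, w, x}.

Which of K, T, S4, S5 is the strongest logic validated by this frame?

S4

Reflexive (axiom T): yes — every world is R-related to itself.
Transitive (axiom 4): yes — every two-step R-path is closed by a direct edge.
Euclidean (axiom 5): no — t R s and t R w, but not s R w.
So F validates K, T, S4; S5 would additionally require R to be Euclidean. The strongest is S4.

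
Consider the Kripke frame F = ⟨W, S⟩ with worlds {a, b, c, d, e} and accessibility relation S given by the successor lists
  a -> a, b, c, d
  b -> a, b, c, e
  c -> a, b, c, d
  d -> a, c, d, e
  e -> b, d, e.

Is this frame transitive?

No

Transitive: no — a S b and b S e, but not a S e.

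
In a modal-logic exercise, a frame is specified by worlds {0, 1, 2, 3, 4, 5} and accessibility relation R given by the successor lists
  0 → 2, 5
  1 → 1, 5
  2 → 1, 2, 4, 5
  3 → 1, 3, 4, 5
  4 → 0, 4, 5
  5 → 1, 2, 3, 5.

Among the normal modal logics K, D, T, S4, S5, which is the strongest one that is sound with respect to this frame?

Serial (axiom D): yes — every world has a successor (e.g. 0 R 2).
Reflexive (axiom T): no — 0 is not related to itself.
Transitive (axiom 4): no — 0 R 2 and 2 R 1, but not 0 R 1.
Euclidean (axiom 5): no — 2 R 1 and 2 R 4, but not 1 R 4.
So F validates K, D; T would additionally require R to be reflexive. The strongest is D.

D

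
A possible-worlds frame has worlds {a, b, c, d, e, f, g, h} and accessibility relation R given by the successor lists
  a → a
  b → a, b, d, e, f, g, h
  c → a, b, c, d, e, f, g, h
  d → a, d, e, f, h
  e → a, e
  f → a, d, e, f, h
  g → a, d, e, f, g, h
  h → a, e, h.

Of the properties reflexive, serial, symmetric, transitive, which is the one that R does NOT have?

Reflexive: yes — every world is R-related to itself.
Serial: yes — every world has a successor (e.g. a R a).
Symmetric: no — b R a but not a R b.
Transitive: yes — every two-step R-path is closed by a direct edge.
Only symmetric fails.

symmetric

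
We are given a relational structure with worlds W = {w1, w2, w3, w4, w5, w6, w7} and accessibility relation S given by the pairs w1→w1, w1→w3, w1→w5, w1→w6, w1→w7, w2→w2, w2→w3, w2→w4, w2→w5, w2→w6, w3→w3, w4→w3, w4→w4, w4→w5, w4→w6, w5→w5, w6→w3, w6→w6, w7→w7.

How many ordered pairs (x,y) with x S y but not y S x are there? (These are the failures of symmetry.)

12

Enumerating: (w1,w3), (w1,w5), (w1,w6), (w1,w7), (w2,w3), (w2,w4), (w2,w5), (w2,w6), (w4,w3), (w4,w5), (w4,w6), (w6,w3).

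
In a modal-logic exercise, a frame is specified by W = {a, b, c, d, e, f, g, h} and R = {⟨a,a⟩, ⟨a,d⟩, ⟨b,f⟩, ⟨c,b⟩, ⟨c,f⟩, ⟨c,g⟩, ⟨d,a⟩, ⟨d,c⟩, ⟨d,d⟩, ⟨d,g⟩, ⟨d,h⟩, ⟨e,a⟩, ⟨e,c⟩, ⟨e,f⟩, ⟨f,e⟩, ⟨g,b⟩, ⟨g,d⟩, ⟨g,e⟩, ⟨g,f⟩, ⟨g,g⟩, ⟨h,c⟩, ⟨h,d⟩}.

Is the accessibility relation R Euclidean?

No

Euclidean: no — c R b and c R g, but not b R g.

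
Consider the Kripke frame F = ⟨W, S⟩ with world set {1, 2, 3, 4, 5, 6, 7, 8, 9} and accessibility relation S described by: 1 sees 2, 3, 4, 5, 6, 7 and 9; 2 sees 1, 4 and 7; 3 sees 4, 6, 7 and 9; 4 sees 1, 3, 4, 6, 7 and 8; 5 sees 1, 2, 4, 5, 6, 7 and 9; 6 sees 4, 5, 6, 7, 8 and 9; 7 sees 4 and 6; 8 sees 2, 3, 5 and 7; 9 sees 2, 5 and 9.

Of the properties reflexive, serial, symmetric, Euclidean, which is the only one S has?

serial

Reflexive: no — 1 is not related to itself.
Serial: yes — every world has a successor (e.g. 1 S 2).
Symmetric: no — 1 S 3 but not 3 S 1.
Euclidean: no — 1 S 2 and 1 S 3, but not 2 S 3.
Only serial holds.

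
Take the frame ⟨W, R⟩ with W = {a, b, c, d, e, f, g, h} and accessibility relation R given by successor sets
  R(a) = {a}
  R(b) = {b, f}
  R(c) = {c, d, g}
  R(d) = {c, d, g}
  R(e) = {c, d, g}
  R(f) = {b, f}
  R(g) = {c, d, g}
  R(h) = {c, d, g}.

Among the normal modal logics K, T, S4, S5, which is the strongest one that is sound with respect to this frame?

K

Reflexive (axiom T): no — e is not related to itself.
Transitive (axiom 4): yes — every two-step R-path is closed by a direct edge.
Euclidean (axiom 5): yes — any two successors of a common world are R-related.
So F validates K; T would additionally require R to be reflexive. The strongest is K.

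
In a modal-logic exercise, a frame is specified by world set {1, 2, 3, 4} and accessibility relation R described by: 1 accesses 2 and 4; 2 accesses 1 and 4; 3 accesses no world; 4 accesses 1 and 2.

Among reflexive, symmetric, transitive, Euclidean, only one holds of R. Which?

symmetric

Reflexive: no — 1 is not related to itself.
Symmetric: yes — every pair in R has its reverse in R.
Transitive: no — 1 R 2 and 2 R 1, but not 1 R 1.
Euclidean: no — 1 R 2 and 1 R 2, but not 2 R 2.
Only symmetric holds.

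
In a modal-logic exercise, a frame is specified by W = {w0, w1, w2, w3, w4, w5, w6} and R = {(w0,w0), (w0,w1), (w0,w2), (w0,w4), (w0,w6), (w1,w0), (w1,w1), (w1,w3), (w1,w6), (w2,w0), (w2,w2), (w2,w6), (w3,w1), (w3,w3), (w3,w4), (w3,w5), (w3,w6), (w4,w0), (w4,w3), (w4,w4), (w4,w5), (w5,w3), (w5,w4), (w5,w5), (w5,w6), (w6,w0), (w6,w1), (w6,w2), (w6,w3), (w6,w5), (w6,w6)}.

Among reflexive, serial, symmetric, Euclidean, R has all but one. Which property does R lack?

Reflexive: yes — every world is R-related to itself.
Serial: yes — every world has a successor (e.g. w0 R w0).
Symmetric: yes — every pair in R has its reverse in R.
Euclidean: no — w0 R w1 and w0 R w2, but not w1 R w2.
Only Euclidean fails.

Euclidean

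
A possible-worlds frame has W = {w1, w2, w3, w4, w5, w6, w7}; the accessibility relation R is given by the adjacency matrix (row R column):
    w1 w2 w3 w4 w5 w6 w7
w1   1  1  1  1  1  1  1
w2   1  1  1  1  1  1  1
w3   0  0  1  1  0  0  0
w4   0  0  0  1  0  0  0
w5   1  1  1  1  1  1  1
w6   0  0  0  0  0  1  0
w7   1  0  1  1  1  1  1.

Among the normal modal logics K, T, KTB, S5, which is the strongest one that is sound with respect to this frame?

Reflexive (axiom T): yes — every world is R-related to itself.
Symmetric (axiom B): no — w1 R w3 but not w3 R w1.
Euclidean (axiom 5): no — w1 R w3 and w1 R w2, but not w3 R w2.
So F validates K, T; KTB would additionally require R to be symmetric. The strongest is T.

T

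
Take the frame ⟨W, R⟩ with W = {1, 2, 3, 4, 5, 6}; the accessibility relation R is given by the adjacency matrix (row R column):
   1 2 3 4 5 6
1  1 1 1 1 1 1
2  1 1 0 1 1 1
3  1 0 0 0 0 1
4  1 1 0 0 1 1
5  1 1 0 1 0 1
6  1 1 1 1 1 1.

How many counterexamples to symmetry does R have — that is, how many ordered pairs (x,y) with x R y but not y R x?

0

R is symmetric; there are no such tuples.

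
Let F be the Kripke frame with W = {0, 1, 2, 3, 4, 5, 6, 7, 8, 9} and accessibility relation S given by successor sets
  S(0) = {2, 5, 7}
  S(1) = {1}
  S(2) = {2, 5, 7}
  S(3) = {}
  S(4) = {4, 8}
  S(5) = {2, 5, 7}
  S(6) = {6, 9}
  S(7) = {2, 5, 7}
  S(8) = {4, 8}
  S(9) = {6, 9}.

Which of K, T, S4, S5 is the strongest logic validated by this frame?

Reflexive (axiom T): no — 0 is not related to itself.
Transitive (axiom 4): yes — every two-step S-path is closed by a direct edge.
Euclidean (axiom 5): yes — any two successors of a common world are S-related.
So F validates K; T would additionally require S to be reflexive. The strongest is K.

K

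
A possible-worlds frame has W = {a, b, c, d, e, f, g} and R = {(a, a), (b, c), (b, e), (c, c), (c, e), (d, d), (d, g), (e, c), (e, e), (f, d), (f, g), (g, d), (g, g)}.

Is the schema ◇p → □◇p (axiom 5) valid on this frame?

By correspondence theory, 5 is valid on a frame iff R is Euclidean.
Euclidean: yes — any two successors of a common world are R-related.

Yes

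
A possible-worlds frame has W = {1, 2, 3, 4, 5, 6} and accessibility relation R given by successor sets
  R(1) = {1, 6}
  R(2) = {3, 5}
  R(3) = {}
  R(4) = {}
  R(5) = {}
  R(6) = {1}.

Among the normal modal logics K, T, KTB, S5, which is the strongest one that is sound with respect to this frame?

K

Reflexive (axiom T): no — 2 is not related to itself.
Symmetric (axiom B): no — 2 R 3 but not 3 R 2.
Euclidean (axiom 5): no — 2 R 3 and 2 R 5, but not 3 R 5.
So F validates K; T would additionally require R to be reflexive. The strongest is K.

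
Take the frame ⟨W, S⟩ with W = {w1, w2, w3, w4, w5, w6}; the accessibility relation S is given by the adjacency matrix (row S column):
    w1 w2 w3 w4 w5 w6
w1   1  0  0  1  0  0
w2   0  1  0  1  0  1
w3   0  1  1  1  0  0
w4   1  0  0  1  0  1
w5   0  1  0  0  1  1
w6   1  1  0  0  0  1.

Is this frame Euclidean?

No

Euclidean: no — w2 S w6 and w2 S w4, but not w6 S w4.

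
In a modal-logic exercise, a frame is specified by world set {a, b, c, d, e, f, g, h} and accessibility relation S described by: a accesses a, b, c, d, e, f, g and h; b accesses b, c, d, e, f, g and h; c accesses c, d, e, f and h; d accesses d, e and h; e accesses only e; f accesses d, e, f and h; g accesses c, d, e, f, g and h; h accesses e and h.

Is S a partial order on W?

Yes

Reflexive: yes — every world is S-related to itself.
Transitive: yes — every two-step S-path is closed by a direct edge.
Antisymmetric: yes — no distinct pair is related both ways.
So S is a partial order.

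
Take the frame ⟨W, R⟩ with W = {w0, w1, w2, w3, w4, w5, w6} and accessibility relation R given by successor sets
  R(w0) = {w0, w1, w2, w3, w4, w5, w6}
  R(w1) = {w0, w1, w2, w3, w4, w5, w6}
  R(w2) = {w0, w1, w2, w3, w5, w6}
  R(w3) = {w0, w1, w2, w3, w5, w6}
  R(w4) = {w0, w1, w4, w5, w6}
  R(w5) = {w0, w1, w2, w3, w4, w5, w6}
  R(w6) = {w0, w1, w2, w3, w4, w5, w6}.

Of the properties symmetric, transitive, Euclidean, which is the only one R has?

Symmetric: yes — every pair in R has its reverse in R.
Transitive: no — w2 R w0 and w0 R w4, but not w2 R w4.
Euclidean: no — w0 R w2 and w0 R w4, but not w2 R w4.
Only symmetric holds.

symmetric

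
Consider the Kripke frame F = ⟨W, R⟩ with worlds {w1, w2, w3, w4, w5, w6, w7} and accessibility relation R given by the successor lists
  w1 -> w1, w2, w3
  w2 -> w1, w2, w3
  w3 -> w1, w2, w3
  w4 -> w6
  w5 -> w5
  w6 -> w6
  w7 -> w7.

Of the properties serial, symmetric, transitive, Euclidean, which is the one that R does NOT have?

symmetric

Serial: yes — every world has a successor (e.g. w1 R w1).
Symmetric: no — w4 R w6 but not w6 R w4.
Transitive: yes — every two-step R-path is closed by a direct edge.
Euclidean: yes — any two successors of a common world are R-related.
Only symmetric fails.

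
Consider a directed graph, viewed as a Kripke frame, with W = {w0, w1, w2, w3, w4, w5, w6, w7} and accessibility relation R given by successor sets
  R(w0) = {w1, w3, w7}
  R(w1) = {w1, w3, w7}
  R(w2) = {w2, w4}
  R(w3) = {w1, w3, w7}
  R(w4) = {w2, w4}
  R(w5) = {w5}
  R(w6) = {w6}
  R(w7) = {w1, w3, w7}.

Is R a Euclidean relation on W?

Euclidean: yes — any two successors of a common world are R-related.

Yes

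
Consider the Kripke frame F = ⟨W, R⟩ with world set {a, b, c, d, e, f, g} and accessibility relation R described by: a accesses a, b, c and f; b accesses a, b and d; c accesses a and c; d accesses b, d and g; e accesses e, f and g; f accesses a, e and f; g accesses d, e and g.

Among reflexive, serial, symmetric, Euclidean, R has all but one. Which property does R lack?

Reflexive: yes — every world is R-related to itself.
Serial: yes — every world has a successor (e.g. a R a).
Symmetric: yes — every pair in R has its reverse in R.
Euclidean: no — a R b and a R c, but not b R c.
Only Euclidean fails.

Euclidean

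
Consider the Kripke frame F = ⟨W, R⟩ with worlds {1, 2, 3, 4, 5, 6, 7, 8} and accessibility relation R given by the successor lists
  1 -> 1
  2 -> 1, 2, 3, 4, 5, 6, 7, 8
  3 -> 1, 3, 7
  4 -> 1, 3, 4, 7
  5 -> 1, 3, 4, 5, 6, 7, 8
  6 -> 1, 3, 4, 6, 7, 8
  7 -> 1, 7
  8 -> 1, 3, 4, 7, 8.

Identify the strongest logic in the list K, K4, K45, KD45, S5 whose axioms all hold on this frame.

K4

Transitive (axiom 4): yes — every two-step R-path is closed by a direct edge.
Euclidean (axiom 5): no — 2 R 1 and 2 R 3, but not 1 R 3.
Serial (axiom D): yes — every world has a successor (e.g. 1 R 1).
Reflexive (axiom T): yes — every world is R-related to itself.
So F validates K, K4; K45 would additionally require R to be Euclidean. The strongest is K4.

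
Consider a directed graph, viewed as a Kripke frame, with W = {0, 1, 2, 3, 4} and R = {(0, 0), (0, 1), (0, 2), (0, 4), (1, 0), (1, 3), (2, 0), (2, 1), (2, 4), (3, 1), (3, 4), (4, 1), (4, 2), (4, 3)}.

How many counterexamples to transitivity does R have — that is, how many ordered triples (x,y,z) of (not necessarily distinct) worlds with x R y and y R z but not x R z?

Enumerating: (0,1,3), (0,4,3), (1,0,1), (1,0,2), (1,0,4), (1,3,1), (1,3,4), (2,0,2), (2,1,3), (2,4,2), (2,4,3), (3,1,0), … and 7 more.
Total: 19.

19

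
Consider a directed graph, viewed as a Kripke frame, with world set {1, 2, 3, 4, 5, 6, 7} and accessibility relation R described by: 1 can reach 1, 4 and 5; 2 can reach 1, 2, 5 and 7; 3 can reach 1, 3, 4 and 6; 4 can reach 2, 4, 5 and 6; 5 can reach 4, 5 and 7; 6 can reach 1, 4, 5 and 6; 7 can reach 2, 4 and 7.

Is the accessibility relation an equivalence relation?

Reflexive: yes — every world is R-related to itself.
Symmetric: no — 1 R 4 but not 4 R 1.
Transitive: no — 1 R 4 and 4 R 2, but not 1 R 2.
So R is not an equivalence relation.

No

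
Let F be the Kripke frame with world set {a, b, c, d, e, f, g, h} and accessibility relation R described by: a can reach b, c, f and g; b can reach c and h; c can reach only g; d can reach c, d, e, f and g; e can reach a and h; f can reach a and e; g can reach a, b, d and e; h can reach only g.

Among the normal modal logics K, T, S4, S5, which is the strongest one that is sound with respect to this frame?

K

Reflexive (axiom T): no — a is not related to itself.
Transitive (axiom 4): no — a R b and b R h, but not a R h.
Euclidean (axiom 5): no — a R b and a R f, but not b R f.
So F validates K; T would additionally require R to be reflexive. The strongest is K.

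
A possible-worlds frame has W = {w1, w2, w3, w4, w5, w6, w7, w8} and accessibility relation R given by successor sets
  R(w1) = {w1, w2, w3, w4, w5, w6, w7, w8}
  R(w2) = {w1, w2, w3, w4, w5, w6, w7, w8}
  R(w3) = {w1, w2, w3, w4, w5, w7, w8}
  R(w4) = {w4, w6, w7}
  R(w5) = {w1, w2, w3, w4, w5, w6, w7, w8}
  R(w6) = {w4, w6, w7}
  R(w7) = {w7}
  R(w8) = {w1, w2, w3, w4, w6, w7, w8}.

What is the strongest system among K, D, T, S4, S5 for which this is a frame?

T

Serial (axiom D): yes — every world has a successor (e.g. w1 R w1).
Reflexive (axiom T): yes — every world is R-related to itself.
Transitive (axiom 4): no — w3 R w1 and w1 R w6, but not w3 R w6.
Euclidean (axiom 5): no — w1 R w3 and w1 R w6, but not w3 R w6.
So F validates K, D, T; S4 would additionally require R to be transitive. The strongest is T.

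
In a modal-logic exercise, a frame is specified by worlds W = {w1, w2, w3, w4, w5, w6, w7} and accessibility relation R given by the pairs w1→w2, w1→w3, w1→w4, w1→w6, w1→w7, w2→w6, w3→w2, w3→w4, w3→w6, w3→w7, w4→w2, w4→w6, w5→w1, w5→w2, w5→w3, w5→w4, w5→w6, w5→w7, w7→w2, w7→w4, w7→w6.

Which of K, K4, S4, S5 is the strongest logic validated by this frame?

Transitive (axiom 4): yes — every two-step R-path is closed by a direct edge.
Reflexive (axiom T): no — w1 is not related to itself.
Euclidean (axiom 5): no — w1 R w2 and w1 R w3, but not w2 R w3.
So F validates K, K4; S4 would additionally require R to be reflexive. The strongest is K4.

K4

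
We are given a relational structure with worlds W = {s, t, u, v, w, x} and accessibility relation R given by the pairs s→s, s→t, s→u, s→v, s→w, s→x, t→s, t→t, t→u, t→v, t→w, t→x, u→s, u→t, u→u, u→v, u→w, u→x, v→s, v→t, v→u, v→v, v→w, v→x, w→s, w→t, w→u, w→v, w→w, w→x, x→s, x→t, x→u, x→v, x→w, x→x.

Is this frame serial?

Yes

Serial: yes — every world has a successor (e.g. s R s).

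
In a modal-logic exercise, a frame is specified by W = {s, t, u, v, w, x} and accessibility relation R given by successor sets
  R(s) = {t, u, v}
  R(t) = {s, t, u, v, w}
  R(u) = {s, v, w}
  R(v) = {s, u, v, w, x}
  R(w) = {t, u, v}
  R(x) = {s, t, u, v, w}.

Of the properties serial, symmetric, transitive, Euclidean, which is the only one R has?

Serial: yes — every world has a successor (e.g. s R t).
Symmetric: no — t R u but not u R t.
Transitive: no — s R t and t R w, but not s R w.
Euclidean: no — s R u and s R t, but not u R t.
Only serial holds.

serial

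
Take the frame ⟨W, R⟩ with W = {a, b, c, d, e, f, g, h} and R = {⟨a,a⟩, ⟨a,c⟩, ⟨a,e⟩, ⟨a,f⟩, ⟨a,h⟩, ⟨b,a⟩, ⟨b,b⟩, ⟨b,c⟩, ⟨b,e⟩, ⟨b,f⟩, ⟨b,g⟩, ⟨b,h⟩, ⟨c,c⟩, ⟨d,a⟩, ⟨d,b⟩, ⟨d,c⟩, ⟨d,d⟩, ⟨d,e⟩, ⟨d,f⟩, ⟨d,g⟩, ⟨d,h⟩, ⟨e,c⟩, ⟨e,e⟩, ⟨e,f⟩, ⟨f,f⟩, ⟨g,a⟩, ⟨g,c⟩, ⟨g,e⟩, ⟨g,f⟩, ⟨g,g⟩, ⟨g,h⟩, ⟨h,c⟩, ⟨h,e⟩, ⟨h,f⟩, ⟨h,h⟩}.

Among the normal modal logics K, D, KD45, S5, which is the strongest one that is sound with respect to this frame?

Serial (axiom D): yes — every world has a successor (e.g. a R a).
Euclidean (axiom 5): no — a R c and a R e, but not c R e.
Transitive (axiom 4): yes — every two-step R-path is closed by a direct edge.
Reflexive (axiom T): yes — every world is R-related to itself.
So F validates K, D; KD45 would additionally require R to be Euclidean. The strongest is D.

D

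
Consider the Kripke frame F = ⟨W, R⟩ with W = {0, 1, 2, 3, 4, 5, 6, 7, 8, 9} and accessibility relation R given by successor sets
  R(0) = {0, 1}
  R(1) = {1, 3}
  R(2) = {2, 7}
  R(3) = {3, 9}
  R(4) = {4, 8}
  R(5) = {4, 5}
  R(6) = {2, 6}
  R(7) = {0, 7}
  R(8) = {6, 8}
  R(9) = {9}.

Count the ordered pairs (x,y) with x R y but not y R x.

9

Enumerating: (0,1), (1,3), (2,7), (3,9), (4,8), (5,4), (6,2), (7,0), (8,6).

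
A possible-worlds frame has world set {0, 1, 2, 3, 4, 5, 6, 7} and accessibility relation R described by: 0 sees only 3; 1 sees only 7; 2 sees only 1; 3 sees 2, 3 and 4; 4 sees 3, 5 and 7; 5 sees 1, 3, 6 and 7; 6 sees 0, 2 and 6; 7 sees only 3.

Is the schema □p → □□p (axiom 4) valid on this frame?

No

The schema 4 characterises exactly the transitive frames.
Transitive: no — 0 R 3 and 3 R 2, but not 0 R 2.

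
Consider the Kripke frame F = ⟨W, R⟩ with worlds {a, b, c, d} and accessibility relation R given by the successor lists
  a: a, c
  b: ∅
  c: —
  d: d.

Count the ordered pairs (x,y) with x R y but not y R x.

1

Enumerating: (a,c).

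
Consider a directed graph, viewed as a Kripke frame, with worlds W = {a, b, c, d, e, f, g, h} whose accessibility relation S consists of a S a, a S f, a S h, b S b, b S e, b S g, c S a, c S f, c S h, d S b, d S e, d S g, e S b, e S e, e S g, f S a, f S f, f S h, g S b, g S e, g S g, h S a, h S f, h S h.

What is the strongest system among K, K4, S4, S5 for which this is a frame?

K4

Transitive (axiom 4): yes — every two-step S-path is closed by a direct edge.
Reflexive (axiom T): no — c is not related to itself.
Euclidean (axiom 5): yes — any two successors of a common world are S-related.
So F validates K, K4; S4 would additionally require S to be reflexive. The strongest is K4.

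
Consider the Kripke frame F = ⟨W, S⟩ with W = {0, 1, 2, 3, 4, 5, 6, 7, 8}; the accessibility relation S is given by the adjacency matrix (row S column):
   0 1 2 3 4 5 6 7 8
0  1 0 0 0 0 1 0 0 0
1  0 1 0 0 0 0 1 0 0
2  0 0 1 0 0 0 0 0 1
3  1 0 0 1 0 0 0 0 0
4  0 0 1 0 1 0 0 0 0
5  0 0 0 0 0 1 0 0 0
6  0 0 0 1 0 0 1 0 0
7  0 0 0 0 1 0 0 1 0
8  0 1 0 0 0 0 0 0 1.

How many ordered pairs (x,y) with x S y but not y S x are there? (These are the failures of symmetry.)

Enumerating: (0,5), (1,6), (2,8), (3,0), (4,2), (6,3), (7,4), (8,1).

8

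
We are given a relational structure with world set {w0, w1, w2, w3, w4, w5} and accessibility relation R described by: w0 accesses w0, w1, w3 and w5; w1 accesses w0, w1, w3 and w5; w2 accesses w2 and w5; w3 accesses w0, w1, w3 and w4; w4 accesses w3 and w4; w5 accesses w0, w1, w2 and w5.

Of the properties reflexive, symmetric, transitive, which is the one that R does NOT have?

Reflexive: yes — every world is R-related to itself.
Symmetric: yes — every pair in R has its reverse in R.
Transitive: no — w0 R w3 and w3 R w4, but not w0 R w4.
Only transitive fails.

transitive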